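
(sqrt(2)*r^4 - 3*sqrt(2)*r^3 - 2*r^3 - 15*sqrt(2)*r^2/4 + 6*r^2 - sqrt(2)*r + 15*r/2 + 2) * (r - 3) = sqrt(2)*r^5 - 6*sqrt(2)*r^4 - 2*r^4 + 21*sqrt(2)*r^3/4 + 12*r^3 - 21*r^2/2 + 41*sqrt(2)*r^2/4 - 41*r/2 + 3*sqrt(2)*r - 6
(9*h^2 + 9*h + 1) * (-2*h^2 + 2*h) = -18*h^4 + 16*h^2 + 2*h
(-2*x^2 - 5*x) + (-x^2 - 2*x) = -3*x^2 - 7*x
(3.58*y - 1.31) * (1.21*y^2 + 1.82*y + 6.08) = 4.3318*y^3 + 4.9305*y^2 + 19.3822*y - 7.9648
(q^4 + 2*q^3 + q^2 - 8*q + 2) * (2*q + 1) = 2*q^5 + 5*q^4 + 4*q^3 - 15*q^2 - 4*q + 2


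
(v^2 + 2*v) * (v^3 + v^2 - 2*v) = v^5 + 3*v^4 - 4*v^2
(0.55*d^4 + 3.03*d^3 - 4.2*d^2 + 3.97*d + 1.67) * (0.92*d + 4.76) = 0.506*d^5 + 5.4056*d^4 + 10.5588*d^3 - 16.3396*d^2 + 20.4336*d + 7.9492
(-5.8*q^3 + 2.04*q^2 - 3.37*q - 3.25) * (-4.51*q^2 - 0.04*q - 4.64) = 26.158*q^5 - 8.9684*q^4 + 42.0291*q^3 + 5.3267*q^2 + 15.7668*q + 15.08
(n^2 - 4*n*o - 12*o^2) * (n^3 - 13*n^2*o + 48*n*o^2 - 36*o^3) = n^5 - 17*n^4*o + 88*n^3*o^2 - 72*n^2*o^3 - 432*n*o^4 + 432*o^5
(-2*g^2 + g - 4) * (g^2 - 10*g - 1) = -2*g^4 + 21*g^3 - 12*g^2 + 39*g + 4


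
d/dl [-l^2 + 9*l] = 9 - 2*l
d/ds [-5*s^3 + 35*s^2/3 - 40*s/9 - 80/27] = -15*s^2 + 70*s/3 - 40/9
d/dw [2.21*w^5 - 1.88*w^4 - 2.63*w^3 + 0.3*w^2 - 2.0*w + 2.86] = 11.05*w^4 - 7.52*w^3 - 7.89*w^2 + 0.6*w - 2.0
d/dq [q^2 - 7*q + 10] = 2*q - 7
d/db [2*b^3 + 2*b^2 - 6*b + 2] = 6*b^2 + 4*b - 6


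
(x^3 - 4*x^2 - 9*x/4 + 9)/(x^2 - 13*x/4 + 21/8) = 2*(2*x^2 - 5*x - 12)/(4*x - 7)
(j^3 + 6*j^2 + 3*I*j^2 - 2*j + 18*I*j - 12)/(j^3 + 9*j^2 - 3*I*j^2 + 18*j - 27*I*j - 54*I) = (j^2 + 3*I*j - 2)/(j^2 + 3*j*(1 - I) - 9*I)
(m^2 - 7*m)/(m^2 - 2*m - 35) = m/(m + 5)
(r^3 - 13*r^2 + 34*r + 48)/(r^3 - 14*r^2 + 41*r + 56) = (r - 6)/(r - 7)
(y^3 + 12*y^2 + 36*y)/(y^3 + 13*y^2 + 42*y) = (y + 6)/(y + 7)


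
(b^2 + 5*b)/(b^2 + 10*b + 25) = b/(b + 5)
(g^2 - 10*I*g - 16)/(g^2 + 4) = (g - 8*I)/(g + 2*I)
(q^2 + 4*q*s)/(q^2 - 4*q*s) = (q + 4*s)/(q - 4*s)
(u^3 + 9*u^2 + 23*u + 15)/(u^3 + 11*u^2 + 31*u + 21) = (u + 5)/(u + 7)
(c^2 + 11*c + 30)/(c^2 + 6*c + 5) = (c + 6)/(c + 1)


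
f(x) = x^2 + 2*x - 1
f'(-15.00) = -28.00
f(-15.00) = 194.00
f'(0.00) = 2.00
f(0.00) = -1.00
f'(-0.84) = 0.32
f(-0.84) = -1.97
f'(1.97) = 5.94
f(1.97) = 6.82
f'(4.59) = 11.18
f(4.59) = 29.25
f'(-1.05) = -0.10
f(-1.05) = -2.00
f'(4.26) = 10.52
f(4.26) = 25.67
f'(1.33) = 4.66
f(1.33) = 3.43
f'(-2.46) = -2.92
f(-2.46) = 0.13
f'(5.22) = 12.44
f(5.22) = 36.69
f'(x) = 2*x + 2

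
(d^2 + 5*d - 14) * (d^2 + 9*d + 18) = d^4 + 14*d^3 + 49*d^2 - 36*d - 252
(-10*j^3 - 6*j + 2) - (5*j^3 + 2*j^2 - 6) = -15*j^3 - 2*j^2 - 6*j + 8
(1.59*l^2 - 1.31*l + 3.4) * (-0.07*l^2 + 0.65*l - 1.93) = -0.1113*l^4 + 1.1252*l^3 - 4.1582*l^2 + 4.7383*l - 6.562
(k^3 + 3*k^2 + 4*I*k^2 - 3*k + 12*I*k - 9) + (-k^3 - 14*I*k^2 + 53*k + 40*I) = 3*k^2 - 10*I*k^2 + 50*k + 12*I*k - 9 + 40*I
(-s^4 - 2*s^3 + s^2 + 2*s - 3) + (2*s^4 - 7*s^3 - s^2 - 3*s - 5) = s^4 - 9*s^3 - s - 8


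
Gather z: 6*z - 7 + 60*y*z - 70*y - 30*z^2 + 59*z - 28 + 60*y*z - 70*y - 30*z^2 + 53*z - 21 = -140*y - 60*z^2 + z*(120*y + 118) - 56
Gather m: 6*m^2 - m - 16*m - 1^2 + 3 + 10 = 6*m^2 - 17*m + 12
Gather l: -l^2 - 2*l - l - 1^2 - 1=-l^2 - 3*l - 2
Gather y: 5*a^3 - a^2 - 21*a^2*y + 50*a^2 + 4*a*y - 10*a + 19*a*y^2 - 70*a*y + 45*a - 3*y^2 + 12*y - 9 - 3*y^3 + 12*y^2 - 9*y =5*a^3 + 49*a^2 + 35*a - 3*y^3 + y^2*(19*a + 9) + y*(-21*a^2 - 66*a + 3) - 9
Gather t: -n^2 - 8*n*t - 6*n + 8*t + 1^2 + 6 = -n^2 - 6*n + t*(8 - 8*n) + 7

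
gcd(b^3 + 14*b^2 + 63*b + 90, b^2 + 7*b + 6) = b + 6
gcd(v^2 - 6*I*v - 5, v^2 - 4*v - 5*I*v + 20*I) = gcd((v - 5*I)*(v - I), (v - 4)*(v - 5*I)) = v - 5*I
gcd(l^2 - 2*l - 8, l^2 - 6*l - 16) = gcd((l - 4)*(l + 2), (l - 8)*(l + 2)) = l + 2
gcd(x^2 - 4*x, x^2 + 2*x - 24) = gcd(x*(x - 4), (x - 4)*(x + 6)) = x - 4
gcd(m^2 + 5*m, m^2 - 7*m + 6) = 1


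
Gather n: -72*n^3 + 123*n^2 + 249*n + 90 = -72*n^3 + 123*n^2 + 249*n + 90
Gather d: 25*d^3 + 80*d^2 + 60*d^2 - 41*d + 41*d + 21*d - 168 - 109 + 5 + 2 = 25*d^3 + 140*d^2 + 21*d - 270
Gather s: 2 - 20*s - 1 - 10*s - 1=-30*s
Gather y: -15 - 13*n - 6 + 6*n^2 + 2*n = 6*n^2 - 11*n - 21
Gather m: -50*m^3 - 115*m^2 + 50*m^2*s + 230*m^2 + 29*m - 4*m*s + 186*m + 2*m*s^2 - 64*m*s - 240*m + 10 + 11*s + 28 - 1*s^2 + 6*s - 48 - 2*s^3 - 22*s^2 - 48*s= -50*m^3 + m^2*(50*s + 115) + m*(2*s^2 - 68*s - 25) - 2*s^3 - 23*s^2 - 31*s - 10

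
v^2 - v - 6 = (v - 3)*(v + 2)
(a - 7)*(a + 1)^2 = a^3 - 5*a^2 - 13*a - 7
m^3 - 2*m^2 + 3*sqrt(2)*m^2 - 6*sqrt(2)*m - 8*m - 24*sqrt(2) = (m - 4)*(m + 2)*(m + 3*sqrt(2))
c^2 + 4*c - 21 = (c - 3)*(c + 7)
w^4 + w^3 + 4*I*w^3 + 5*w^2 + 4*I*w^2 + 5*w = w*(w + 1)*(w - I)*(w + 5*I)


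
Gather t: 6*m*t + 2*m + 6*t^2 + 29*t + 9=2*m + 6*t^2 + t*(6*m + 29) + 9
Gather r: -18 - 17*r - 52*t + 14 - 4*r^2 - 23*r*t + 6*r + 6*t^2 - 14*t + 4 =-4*r^2 + r*(-23*t - 11) + 6*t^2 - 66*t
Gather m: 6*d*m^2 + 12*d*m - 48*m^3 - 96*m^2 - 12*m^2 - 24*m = -48*m^3 + m^2*(6*d - 108) + m*(12*d - 24)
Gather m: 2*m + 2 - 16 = 2*m - 14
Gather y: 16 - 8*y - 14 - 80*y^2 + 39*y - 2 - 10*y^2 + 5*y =-90*y^2 + 36*y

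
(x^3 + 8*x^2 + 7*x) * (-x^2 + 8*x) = -x^5 + 57*x^3 + 56*x^2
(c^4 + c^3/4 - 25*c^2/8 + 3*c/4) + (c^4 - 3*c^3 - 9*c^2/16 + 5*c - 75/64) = 2*c^4 - 11*c^3/4 - 59*c^2/16 + 23*c/4 - 75/64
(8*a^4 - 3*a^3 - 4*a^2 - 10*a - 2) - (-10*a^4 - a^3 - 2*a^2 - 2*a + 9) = 18*a^4 - 2*a^3 - 2*a^2 - 8*a - 11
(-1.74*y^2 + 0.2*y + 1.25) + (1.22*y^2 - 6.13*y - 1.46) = -0.52*y^2 - 5.93*y - 0.21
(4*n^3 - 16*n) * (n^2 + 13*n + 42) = 4*n^5 + 52*n^4 + 152*n^3 - 208*n^2 - 672*n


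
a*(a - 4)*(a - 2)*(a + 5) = a^4 - a^3 - 22*a^2 + 40*a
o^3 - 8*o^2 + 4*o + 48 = (o - 6)*(o - 4)*(o + 2)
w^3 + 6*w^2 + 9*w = w*(w + 3)^2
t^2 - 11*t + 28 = (t - 7)*(t - 4)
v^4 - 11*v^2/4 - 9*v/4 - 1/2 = (v - 2)*(v + 1/2)^2*(v + 1)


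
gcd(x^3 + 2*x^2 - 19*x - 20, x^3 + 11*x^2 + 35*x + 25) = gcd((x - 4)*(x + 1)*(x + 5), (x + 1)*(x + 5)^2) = x^2 + 6*x + 5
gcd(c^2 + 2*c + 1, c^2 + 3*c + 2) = c + 1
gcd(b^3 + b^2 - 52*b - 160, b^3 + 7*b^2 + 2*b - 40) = b^2 + 9*b + 20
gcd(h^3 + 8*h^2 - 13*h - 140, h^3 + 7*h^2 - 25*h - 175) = h^2 + 12*h + 35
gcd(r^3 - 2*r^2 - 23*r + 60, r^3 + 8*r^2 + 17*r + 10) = r + 5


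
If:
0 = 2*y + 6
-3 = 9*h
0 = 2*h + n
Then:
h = -1/3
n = 2/3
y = -3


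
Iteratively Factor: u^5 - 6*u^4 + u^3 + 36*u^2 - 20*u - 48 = (u + 1)*(u^4 - 7*u^3 + 8*u^2 + 28*u - 48) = (u - 4)*(u + 1)*(u^3 - 3*u^2 - 4*u + 12) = (u - 4)*(u + 1)*(u + 2)*(u^2 - 5*u + 6) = (u - 4)*(u - 2)*(u + 1)*(u + 2)*(u - 3)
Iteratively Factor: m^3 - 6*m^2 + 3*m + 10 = (m - 5)*(m^2 - m - 2) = (m - 5)*(m - 2)*(m + 1)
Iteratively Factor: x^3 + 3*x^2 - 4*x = (x)*(x^2 + 3*x - 4) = x*(x - 1)*(x + 4)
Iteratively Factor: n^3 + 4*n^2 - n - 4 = (n + 1)*(n^2 + 3*n - 4) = (n - 1)*(n + 1)*(n + 4)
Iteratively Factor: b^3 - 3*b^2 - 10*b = (b)*(b^2 - 3*b - 10) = b*(b + 2)*(b - 5)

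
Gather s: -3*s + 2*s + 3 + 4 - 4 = 3 - s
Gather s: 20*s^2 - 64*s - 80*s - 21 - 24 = 20*s^2 - 144*s - 45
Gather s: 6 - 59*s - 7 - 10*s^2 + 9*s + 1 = -10*s^2 - 50*s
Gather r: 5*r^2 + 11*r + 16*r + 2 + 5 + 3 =5*r^2 + 27*r + 10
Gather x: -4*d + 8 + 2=10 - 4*d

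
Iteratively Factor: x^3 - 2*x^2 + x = (x)*(x^2 - 2*x + 1) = x*(x - 1)*(x - 1)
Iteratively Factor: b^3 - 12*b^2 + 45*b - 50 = (b - 5)*(b^2 - 7*b + 10) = (b - 5)^2*(b - 2)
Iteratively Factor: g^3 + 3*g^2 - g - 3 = (g + 3)*(g^2 - 1) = (g - 1)*(g + 3)*(g + 1)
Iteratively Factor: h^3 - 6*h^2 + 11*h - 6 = (h - 3)*(h^2 - 3*h + 2) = (h - 3)*(h - 1)*(h - 2)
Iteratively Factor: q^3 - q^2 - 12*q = (q - 4)*(q^2 + 3*q) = q*(q - 4)*(q + 3)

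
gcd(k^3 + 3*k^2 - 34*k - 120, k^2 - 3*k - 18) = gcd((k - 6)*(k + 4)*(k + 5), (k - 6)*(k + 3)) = k - 6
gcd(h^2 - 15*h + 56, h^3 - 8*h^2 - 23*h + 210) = h - 7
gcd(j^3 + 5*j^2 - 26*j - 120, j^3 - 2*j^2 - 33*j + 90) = j^2 + j - 30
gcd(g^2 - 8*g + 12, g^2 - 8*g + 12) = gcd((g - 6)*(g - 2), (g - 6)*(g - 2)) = g^2 - 8*g + 12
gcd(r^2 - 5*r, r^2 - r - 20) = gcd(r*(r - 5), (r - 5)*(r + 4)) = r - 5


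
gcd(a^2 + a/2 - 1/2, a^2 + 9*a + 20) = 1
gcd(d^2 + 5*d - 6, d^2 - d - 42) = d + 6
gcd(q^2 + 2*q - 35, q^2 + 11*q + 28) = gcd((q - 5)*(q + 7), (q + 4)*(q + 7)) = q + 7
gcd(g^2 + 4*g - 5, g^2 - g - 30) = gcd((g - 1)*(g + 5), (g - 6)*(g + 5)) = g + 5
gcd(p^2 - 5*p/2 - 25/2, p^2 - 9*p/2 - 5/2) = p - 5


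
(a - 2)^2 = a^2 - 4*a + 4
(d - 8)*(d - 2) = d^2 - 10*d + 16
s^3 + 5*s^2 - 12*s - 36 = (s - 3)*(s + 2)*(s + 6)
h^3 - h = h*(h - 1)*(h + 1)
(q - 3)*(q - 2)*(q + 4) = q^3 - q^2 - 14*q + 24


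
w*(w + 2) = w^2 + 2*w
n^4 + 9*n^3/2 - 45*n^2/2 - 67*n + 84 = (n - 4)*(n - 1)*(n + 7/2)*(n + 6)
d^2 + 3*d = d*(d + 3)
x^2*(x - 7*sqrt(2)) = x^3 - 7*sqrt(2)*x^2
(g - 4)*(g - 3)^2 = g^3 - 10*g^2 + 33*g - 36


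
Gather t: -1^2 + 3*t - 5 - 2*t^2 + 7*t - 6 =-2*t^2 + 10*t - 12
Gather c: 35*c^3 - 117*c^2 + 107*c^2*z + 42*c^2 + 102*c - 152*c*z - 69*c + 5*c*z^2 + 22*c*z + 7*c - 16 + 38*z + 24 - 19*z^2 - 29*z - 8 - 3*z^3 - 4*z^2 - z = 35*c^3 + c^2*(107*z - 75) + c*(5*z^2 - 130*z + 40) - 3*z^3 - 23*z^2 + 8*z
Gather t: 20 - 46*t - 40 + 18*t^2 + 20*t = 18*t^2 - 26*t - 20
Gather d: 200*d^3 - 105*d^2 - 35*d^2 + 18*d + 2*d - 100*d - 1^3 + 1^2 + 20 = 200*d^3 - 140*d^2 - 80*d + 20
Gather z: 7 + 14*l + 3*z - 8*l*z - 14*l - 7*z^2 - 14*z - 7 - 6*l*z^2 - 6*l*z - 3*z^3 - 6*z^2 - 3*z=-3*z^3 + z^2*(-6*l - 13) + z*(-14*l - 14)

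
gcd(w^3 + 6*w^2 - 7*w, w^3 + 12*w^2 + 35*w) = w^2 + 7*w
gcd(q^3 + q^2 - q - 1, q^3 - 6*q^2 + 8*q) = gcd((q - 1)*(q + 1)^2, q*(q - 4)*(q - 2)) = 1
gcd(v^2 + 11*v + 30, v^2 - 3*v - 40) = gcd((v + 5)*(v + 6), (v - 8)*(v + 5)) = v + 5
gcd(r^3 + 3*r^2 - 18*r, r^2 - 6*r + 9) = r - 3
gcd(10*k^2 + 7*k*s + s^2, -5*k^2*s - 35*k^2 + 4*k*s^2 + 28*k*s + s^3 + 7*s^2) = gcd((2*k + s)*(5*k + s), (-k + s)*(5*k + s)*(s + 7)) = 5*k + s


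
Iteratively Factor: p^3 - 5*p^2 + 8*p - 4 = (p - 2)*(p^2 - 3*p + 2) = (p - 2)^2*(p - 1)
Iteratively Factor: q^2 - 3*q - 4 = (q + 1)*(q - 4)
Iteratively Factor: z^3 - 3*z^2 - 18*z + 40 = (z + 4)*(z^2 - 7*z + 10) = (z - 2)*(z + 4)*(z - 5)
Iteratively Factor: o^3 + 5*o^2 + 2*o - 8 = (o + 4)*(o^2 + o - 2) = (o - 1)*(o + 4)*(o + 2)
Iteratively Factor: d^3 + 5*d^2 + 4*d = (d + 1)*(d^2 + 4*d) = d*(d + 1)*(d + 4)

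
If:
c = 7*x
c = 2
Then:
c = 2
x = 2/7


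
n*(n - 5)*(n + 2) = n^3 - 3*n^2 - 10*n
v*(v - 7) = v^2 - 7*v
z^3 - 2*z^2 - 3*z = z*(z - 3)*(z + 1)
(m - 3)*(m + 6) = m^2 + 3*m - 18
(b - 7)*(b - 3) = b^2 - 10*b + 21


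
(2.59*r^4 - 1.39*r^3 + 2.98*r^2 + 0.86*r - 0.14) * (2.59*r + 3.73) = 6.7081*r^5 + 6.0606*r^4 + 2.5335*r^3 + 13.3428*r^2 + 2.8452*r - 0.5222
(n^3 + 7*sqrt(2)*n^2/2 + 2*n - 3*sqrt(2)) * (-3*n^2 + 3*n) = -3*n^5 - 21*sqrt(2)*n^4/2 + 3*n^4 - 6*n^3 + 21*sqrt(2)*n^3/2 + 6*n^2 + 9*sqrt(2)*n^2 - 9*sqrt(2)*n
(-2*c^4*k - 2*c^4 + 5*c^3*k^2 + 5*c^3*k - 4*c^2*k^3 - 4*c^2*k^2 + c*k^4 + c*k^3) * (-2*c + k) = 4*c^5*k + 4*c^5 - 12*c^4*k^2 - 12*c^4*k + 13*c^3*k^3 + 13*c^3*k^2 - 6*c^2*k^4 - 6*c^2*k^3 + c*k^5 + c*k^4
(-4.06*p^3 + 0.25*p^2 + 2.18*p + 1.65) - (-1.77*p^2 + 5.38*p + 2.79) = -4.06*p^3 + 2.02*p^2 - 3.2*p - 1.14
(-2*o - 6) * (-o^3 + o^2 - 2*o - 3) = 2*o^4 + 4*o^3 - 2*o^2 + 18*o + 18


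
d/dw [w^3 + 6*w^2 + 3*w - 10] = 3*w^2 + 12*w + 3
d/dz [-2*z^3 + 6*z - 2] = 6 - 6*z^2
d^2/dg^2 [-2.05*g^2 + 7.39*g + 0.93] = -4.10000000000000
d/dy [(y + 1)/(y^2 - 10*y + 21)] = (y^2 - 10*y - 2*(y - 5)*(y + 1) + 21)/(y^2 - 10*y + 21)^2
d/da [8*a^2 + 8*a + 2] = 16*a + 8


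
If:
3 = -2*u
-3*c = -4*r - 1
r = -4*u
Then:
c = 25/3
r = 6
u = -3/2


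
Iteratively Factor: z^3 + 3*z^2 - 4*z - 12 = (z + 2)*(z^2 + z - 6) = (z - 2)*(z + 2)*(z + 3)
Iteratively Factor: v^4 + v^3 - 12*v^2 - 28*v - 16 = (v - 4)*(v^3 + 5*v^2 + 8*v + 4) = (v - 4)*(v + 2)*(v^2 + 3*v + 2) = (v - 4)*(v + 2)^2*(v + 1)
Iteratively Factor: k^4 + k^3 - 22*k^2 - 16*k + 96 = (k + 3)*(k^3 - 2*k^2 - 16*k + 32) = (k - 4)*(k + 3)*(k^2 + 2*k - 8) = (k - 4)*(k + 3)*(k + 4)*(k - 2)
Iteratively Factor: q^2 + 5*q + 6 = (q + 2)*(q + 3)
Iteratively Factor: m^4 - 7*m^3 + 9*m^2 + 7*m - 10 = (m - 2)*(m^3 - 5*m^2 - m + 5) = (m - 2)*(m - 1)*(m^2 - 4*m - 5) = (m - 2)*(m - 1)*(m + 1)*(m - 5)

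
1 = 1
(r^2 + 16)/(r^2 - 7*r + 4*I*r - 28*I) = (r - 4*I)/(r - 7)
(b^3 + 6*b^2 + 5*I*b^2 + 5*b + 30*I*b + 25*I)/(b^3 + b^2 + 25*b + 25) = (b + 5)/(b - 5*I)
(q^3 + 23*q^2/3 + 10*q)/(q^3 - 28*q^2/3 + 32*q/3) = (3*q^2 + 23*q + 30)/(3*q^2 - 28*q + 32)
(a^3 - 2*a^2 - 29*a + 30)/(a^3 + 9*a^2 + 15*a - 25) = (a - 6)/(a + 5)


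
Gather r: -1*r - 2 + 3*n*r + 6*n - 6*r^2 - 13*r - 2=6*n - 6*r^2 + r*(3*n - 14) - 4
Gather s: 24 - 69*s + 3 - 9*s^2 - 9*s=-9*s^2 - 78*s + 27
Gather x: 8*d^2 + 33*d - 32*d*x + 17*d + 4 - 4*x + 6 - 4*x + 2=8*d^2 + 50*d + x*(-32*d - 8) + 12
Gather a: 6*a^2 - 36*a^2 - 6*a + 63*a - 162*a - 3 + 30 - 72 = -30*a^2 - 105*a - 45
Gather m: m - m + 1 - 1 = 0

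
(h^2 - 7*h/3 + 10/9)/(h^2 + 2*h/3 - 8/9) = (3*h - 5)/(3*h + 4)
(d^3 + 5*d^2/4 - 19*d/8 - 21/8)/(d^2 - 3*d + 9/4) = (4*d^2 + 11*d + 7)/(2*(2*d - 3))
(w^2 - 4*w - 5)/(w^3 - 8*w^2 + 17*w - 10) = (w + 1)/(w^2 - 3*w + 2)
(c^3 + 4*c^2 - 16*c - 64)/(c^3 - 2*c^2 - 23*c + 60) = (c^2 + 8*c + 16)/(c^2 + 2*c - 15)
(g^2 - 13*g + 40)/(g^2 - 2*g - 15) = (g - 8)/(g + 3)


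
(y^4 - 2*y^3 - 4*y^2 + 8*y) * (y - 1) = y^5 - 3*y^4 - 2*y^3 + 12*y^2 - 8*y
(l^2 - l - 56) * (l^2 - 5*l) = l^4 - 6*l^3 - 51*l^2 + 280*l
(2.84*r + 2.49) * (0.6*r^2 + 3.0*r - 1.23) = 1.704*r^3 + 10.014*r^2 + 3.9768*r - 3.0627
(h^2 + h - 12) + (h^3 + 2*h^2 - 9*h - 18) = h^3 + 3*h^2 - 8*h - 30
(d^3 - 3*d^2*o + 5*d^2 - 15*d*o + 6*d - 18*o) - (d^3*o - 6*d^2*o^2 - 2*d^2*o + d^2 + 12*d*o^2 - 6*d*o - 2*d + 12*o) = -d^3*o + d^3 + 6*d^2*o^2 - d^2*o + 4*d^2 - 12*d*o^2 - 9*d*o + 8*d - 30*o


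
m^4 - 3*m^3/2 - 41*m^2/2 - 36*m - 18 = (m - 6)*(m + 1)*(m + 3/2)*(m + 2)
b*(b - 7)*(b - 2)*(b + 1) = b^4 - 8*b^3 + 5*b^2 + 14*b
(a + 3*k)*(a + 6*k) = a^2 + 9*a*k + 18*k^2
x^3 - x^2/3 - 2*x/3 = x*(x - 1)*(x + 2/3)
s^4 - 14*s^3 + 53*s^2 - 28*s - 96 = (s - 8)*(s - 4)*(s - 3)*(s + 1)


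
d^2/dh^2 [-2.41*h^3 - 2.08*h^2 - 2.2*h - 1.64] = -14.46*h - 4.16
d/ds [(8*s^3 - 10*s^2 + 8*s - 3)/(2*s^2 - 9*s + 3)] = (16*s^4 - 144*s^3 + 146*s^2 - 48*s - 3)/(4*s^4 - 36*s^3 + 93*s^2 - 54*s + 9)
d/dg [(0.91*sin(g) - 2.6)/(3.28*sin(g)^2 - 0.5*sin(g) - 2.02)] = (-2.9848*sin(g)^2 + 17.056*sin(g) - 3.1382)*cos(g)/(10.7584*sin(g)^4 - 3.28*sin(g)^3 - 13.0012*sin(g)^2 + 2.02*sin(g) + 4.0804)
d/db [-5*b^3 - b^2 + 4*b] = -15*b^2 - 2*b + 4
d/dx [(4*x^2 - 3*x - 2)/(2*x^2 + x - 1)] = 5*(2*x^2 + 1)/(4*x^4 + 4*x^3 - 3*x^2 - 2*x + 1)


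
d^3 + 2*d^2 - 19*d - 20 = (d - 4)*(d + 1)*(d + 5)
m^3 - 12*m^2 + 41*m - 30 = (m - 6)*(m - 5)*(m - 1)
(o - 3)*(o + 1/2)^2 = o^3 - 2*o^2 - 11*o/4 - 3/4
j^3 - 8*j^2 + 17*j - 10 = (j - 5)*(j - 2)*(j - 1)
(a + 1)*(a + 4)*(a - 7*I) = a^3 + 5*a^2 - 7*I*a^2 + 4*a - 35*I*a - 28*I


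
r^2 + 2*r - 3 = (r - 1)*(r + 3)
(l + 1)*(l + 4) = l^2 + 5*l + 4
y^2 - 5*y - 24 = (y - 8)*(y + 3)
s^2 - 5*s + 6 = (s - 3)*(s - 2)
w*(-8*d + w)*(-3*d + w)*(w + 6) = 24*d^2*w^2 + 144*d^2*w - 11*d*w^3 - 66*d*w^2 + w^4 + 6*w^3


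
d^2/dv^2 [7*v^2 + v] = 14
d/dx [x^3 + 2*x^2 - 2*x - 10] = 3*x^2 + 4*x - 2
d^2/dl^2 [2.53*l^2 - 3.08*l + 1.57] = 5.06000000000000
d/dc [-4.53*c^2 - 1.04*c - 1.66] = -9.06*c - 1.04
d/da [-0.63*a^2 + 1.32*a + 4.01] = 1.32 - 1.26*a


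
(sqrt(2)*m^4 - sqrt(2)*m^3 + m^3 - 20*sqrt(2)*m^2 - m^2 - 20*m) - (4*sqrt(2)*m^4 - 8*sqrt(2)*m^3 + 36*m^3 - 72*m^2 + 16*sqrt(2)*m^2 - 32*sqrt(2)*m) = -3*sqrt(2)*m^4 - 35*m^3 + 7*sqrt(2)*m^3 - 36*sqrt(2)*m^2 + 71*m^2 - 20*m + 32*sqrt(2)*m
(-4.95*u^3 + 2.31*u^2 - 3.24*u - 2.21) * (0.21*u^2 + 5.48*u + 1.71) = -1.0395*u^5 - 26.6409*u^4 + 3.5139*u^3 - 14.2692*u^2 - 17.6512*u - 3.7791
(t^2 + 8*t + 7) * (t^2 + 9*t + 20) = t^4 + 17*t^3 + 99*t^2 + 223*t + 140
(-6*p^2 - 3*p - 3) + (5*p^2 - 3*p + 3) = -p^2 - 6*p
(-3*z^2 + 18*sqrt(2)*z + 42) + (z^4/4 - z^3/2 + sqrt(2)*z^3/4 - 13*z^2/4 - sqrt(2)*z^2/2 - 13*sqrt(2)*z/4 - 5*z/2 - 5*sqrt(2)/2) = z^4/4 - z^3/2 + sqrt(2)*z^3/4 - 25*z^2/4 - sqrt(2)*z^2/2 - 5*z/2 + 59*sqrt(2)*z/4 - 5*sqrt(2)/2 + 42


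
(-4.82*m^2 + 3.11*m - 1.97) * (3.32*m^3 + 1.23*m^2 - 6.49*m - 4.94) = -16.0024*m^5 + 4.3966*m^4 + 28.5667*m^3 + 1.2038*m^2 - 2.5781*m + 9.7318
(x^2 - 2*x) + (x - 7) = x^2 - x - 7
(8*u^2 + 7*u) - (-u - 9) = 8*u^2 + 8*u + 9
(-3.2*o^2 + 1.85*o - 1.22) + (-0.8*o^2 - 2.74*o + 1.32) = -4.0*o^2 - 0.89*o + 0.1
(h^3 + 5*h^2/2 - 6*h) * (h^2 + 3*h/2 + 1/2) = h^5 + 4*h^4 - 7*h^3/4 - 31*h^2/4 - 3*h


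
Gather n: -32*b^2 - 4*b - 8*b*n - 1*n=-32*b^2 - 4*b + n*(-8*b - 1)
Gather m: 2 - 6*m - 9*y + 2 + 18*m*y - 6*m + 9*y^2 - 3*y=m*(18*y - 12) + 9*y^2 - 12*y + 4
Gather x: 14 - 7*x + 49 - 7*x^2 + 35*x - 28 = -7*x^2 + 28*x + 35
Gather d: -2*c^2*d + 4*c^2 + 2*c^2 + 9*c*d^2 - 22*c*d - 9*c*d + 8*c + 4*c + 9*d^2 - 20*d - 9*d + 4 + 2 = 6*c^2 + 12*c + d^2*(9*c + 9) + d*(-2*c^2 - 31*c - 29) + 6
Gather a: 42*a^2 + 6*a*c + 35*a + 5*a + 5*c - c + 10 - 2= 42*a^2 + a*(6*c + 40) + 4*c + 8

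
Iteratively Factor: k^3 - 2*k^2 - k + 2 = (k - 2)*(k^2 - 1) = (k - 2)*(k - 1)*(k + 1)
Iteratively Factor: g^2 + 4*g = (g + 4)*(g)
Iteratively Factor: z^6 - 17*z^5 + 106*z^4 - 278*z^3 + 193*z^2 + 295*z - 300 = (z - 5)*(z^5 - 12*z^4 + 46*z^3 - 48*z^2 - 47*z + 60) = (z - 5)*(z - 3)*(z^4 - 9*z^3 + 19*z^2 + 9*z - 20) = (z - 5)^2*(z - 3)*(z^3 - 4*z^2 - z + 4) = (z - 5)^2*(z - 3)*(z + 1)*(z^2 - 5*z + 4) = (z - 5)^2*(z - 4)*(z - 3)*(z + 1)*(z - 1)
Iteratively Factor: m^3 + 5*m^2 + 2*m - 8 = (m + 4)*(m^2 + m - 2) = (m - 1)*(m + 4)*(m + 2)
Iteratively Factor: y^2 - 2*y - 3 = (y + 1)*(y - 3)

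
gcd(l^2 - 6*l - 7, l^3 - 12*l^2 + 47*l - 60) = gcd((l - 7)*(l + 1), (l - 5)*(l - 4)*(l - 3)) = 1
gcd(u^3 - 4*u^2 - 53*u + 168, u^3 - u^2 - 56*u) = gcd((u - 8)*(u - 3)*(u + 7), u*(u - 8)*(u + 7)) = u^2 - u - 56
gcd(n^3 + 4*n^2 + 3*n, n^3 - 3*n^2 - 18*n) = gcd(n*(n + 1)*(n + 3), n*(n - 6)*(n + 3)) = n^2 + 3*n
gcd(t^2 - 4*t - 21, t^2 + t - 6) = t + 3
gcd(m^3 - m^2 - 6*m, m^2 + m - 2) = m + 2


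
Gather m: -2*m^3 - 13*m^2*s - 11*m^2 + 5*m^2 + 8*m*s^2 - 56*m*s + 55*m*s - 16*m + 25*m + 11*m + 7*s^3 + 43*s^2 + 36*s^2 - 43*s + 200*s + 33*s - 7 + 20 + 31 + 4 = -2*m^3 + m^2*(-13*s - 6) + m*(8*s^2 - s + 20) + 7*s^3 + 79*s^2 + 190*s + 48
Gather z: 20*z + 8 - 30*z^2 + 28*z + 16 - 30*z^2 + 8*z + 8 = -60*z^2 + 56*z + 32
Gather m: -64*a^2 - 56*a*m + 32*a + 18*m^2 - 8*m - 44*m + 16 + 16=-64*a^2 + 32*a + 18*m^2 + m*(-56*a - 52) + 32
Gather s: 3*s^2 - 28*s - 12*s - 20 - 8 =3*s^2 - 40*s - 28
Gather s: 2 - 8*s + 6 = 8 - 8*s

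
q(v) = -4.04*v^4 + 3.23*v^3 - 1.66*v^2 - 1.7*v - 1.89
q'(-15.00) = 56768.35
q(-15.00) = -215776.14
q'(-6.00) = 3857.62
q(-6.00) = -5984.97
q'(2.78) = -283.24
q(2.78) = -191.35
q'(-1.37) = 62.59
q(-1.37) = -25.21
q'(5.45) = -2347.94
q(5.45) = -3101.84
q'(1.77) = -66.83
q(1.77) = -31.84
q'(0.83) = -7.02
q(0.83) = -4.52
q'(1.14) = -16.83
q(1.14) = -8.02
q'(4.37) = -1179.77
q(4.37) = -1244.82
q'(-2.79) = 433.95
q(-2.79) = -325.01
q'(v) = -16.16*v^3 + 9.69*v^2 - 3.32*v - 1.7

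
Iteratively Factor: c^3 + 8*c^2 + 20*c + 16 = (c + 4)*(c^2 + 4*c + 4) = (c + 2)*(c + 4)*(c + 2)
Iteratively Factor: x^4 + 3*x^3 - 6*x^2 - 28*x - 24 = (x + 2)*(x^3 + x^2 - 8*x - 12) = (x - 3)*(x + 2)*(x^2 + 4*x + 4) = (x - 3)*(x + 2)^2*(x + 2)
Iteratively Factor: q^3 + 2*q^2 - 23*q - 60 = (q + 3)*(q^2 - q - 20) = (q - 5)*(q + 3)*(q + 4)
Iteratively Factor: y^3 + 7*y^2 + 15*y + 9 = (y + 3)*(y^2 + 4*y + 3) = (y + 1)*(y + 3)*(y + 3)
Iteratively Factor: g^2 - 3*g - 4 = (g + 1)*(g - 4)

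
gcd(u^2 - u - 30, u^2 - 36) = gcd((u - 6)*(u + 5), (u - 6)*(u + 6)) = u - 6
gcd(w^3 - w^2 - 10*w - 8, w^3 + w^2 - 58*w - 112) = w + 2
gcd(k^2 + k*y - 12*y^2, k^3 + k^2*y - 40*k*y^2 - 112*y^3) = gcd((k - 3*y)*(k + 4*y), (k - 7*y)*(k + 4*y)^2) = k + 4*y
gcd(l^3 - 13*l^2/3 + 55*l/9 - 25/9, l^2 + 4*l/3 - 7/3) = l - 1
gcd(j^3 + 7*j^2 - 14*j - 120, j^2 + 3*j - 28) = j - 4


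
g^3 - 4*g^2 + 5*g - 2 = (g - 2)*(g - 1)^2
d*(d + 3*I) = d^2 + 3*I*d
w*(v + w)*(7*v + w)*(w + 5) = 7*v^2*w^2 + 35*v^2*w + 8*v*w^3 + 40*v*w^2 + w^4 + 5*w^3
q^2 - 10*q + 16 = (q - 8)*(q - 2)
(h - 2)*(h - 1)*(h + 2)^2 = h^4 + h^3 - 6*h^2 - 4*h + 8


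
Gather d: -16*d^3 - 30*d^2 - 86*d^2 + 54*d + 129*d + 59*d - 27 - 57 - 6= -16*d^3 - 116*d^2 + 242*d - 90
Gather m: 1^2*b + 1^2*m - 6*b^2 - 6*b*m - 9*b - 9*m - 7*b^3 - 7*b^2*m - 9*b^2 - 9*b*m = -7*b^3 - 15*b^2 - 8*b + m*(-7*b^2 - 15*b - 8)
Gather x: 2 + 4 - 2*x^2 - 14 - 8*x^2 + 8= -10*x^2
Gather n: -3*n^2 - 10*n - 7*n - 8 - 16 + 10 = -3*n^2 - 17*n - 14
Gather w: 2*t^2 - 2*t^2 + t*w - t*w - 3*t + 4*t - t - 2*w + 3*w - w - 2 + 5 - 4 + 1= 0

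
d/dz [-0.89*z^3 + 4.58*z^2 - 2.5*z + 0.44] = -2.67*z^2 + 9.16*z - 2.5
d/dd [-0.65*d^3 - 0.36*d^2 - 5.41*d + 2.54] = -1.95*d^2 - 0.72*d - 5.41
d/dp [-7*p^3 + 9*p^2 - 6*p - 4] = -21*p^2 + 18*p - 6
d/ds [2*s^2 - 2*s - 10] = 4*s - 2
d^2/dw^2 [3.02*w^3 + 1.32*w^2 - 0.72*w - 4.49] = 18.12*w + 2.64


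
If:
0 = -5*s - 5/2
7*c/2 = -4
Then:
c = -8/7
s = -1/2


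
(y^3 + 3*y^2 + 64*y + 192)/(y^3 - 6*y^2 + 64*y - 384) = (y + 3)/(y - 6)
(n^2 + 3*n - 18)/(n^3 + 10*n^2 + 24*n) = (n - 3)/(n*(n + 4))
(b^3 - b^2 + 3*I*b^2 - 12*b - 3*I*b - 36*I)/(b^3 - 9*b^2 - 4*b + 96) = (b + 3*I)/(b - 8)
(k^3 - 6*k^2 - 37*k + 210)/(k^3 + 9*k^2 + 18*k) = (k^2 - 12*k + 35)/(k*(k + 3))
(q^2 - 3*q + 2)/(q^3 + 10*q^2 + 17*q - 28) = (q - 2)/(q^2 + 11*q + 28)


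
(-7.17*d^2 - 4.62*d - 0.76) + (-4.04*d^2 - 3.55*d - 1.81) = -11.21*d^2 - 8.17*d - 2.57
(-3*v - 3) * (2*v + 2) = -6*v^2 - 12*v - 6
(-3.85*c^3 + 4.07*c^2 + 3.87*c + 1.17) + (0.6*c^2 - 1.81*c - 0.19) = -3.85*c^3 + 4.67*c^2 + 2.06*c + 0.98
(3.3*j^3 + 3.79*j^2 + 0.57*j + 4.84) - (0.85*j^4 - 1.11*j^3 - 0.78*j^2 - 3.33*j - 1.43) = -0.85*j^4 + 4.41*j^3 + 4.57*j^2 + 3.9*j + 6.27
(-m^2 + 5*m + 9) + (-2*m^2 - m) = -3*m^2 + 4*m + 9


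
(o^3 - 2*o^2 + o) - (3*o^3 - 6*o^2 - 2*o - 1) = -2*o^3 + 4*o^2 + 3*o + 1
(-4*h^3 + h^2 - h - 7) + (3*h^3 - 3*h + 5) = -h^3 + h^2 - 4*h - 2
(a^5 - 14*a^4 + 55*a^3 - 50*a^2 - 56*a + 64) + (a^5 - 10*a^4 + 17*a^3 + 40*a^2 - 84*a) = 2*a^5 - 24*a^4 + 72*a^3 - 10*a^2 - 140*a + 64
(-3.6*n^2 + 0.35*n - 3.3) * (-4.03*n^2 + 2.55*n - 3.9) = 14.508*n^4 - 10.5905*n^3 + 28.2315*n^2 - 9.78*n + 12.87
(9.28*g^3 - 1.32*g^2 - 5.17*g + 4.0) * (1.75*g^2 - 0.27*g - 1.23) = 16.24*g^5 - 4.8156*g^4 - 20.1055*g^3 + 10.0195*g^2 + 5.2791*g - 4.92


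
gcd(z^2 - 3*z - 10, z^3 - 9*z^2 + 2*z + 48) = z + 2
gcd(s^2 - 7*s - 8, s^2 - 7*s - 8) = s^2 - 7*s - 8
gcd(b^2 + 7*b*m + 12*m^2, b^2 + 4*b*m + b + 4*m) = b + 4*m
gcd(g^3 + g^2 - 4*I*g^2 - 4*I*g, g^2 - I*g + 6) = 1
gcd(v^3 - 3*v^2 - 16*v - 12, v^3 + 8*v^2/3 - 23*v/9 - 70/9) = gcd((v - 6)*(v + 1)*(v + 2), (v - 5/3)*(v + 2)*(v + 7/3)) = v + 2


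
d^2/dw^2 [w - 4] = 0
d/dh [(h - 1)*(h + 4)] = 2*h + 3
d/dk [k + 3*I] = 1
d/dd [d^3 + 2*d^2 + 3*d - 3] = 3*d^2 + 4*d + 3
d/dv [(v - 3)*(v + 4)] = 2*v + 1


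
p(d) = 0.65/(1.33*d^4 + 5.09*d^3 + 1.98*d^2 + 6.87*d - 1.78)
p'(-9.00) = 0.00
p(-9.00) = 0.00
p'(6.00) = -0.00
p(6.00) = 0.00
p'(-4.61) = 0.01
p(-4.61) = 0.01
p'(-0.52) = -0.18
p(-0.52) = -0.12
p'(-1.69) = -0.03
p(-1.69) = -0.03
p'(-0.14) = -0.58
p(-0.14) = -0.24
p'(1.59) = -0.03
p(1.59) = 0.02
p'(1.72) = -0.02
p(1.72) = 0.01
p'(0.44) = -1.76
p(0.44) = 0.31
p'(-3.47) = 0.06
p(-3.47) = -0.03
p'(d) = 0.65*(-5.32*d^3 - 15.27*d^2 - 3.96*d - 6.87)/(1.33*d^4 + 5.09*d^3 + 1.98*d^2 + 6.87*d - 1.78)^2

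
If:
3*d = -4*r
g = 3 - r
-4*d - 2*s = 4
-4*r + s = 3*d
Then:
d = -1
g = 9/4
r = 3/4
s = 0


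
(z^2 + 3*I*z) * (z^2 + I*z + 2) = z^4 + 4*I*z^3 - z^2 + 6*I*z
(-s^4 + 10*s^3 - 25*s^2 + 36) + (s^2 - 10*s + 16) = -s^4 + 10*s^3 - 24*s^2 - 10*s + 52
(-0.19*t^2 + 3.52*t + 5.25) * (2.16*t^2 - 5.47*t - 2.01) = -0.4104*t^4 + 8.6425*t^3 - 7.5325*t^2 - 35.7927*t - 10.5525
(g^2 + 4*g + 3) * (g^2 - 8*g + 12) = g^4 - 4*g^3 - 17*g^2 + 24*g + 36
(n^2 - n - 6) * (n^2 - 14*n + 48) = n^4 - 15*n^3 + 56*n^2 + 36*n - 288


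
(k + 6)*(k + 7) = k^2 + 13*k + 42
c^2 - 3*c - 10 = (c - 5)*(c + 2)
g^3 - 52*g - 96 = (g - 8)*(g + 2)*(g + 6)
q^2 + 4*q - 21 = (q - 3)*(q + 7)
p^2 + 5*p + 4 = (p + 1)*(p + 4)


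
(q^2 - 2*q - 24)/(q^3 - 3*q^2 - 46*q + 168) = (q + 4)/(q^2 + 3*q - 28)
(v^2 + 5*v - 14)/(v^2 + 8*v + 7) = (v - 2)/(v + 1)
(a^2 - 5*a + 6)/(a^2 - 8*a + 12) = (a - 3)/(a - 6)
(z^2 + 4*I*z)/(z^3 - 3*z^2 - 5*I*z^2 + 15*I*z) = (z + 4*I)/(z^2 - 3*z - 5*I*z + 15*I)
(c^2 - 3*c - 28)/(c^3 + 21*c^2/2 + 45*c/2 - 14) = 2*(c - 7)/(2*c^2 + 13*c - 7)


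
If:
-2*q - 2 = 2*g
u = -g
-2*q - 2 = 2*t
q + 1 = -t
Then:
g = -u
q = u - 1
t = -u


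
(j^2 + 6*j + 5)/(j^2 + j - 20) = (j + 1)/(j - 4)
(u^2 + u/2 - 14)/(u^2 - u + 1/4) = 2*(2*u^2 + u - 28)/(4*u^2 - 4*u + 1)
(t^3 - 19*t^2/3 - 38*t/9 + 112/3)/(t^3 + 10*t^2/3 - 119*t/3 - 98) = (t - 8/3)/(t + 7)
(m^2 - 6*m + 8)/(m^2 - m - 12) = (m - 2)/(m + 3)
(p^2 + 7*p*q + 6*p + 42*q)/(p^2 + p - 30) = (p + 7*q)/(p - 5)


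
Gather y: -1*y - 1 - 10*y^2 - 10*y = -10*y^2 - 11*y - 1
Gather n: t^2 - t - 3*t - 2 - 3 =t^2 - 4*t - 5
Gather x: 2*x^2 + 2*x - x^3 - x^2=-x^3 + x^2 + 2*x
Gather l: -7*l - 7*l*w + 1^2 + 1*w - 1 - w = l*(-7*w - 7)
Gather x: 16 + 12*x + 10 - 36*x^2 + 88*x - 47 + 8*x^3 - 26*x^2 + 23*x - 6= 8*x^3 - 62*x^2 + 123*x - 27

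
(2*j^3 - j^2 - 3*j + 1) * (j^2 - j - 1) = 2*j^5 - 3*j^4 - 4*j^3 + 5*j^2 + 2*j - 1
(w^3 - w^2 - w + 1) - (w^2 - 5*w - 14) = w^3 - 2*w^2 + 4*w + 15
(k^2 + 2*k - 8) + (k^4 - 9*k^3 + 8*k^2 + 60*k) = k^4 - 9*k^3 + 9*k^2 + 62*k - 8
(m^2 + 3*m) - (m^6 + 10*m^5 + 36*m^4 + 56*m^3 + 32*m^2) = -m^6 - 10*m^5 - 36*m^4 - 56*m^3 - 31*m^2 + 3*m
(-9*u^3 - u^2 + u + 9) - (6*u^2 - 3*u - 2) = -9*u^3 - 7*u^2 + 4*u + 11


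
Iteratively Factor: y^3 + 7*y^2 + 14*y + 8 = (y + 2)*(y^2 + 5*y + 4) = (y + 1)*(y + 2)*(y + 4)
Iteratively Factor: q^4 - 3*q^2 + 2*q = (q - 1)*(q^3 + q^2 - 2*q) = (q - 1)*(q + 2)*(q^2 - q) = (q - 1)^2*(q + 2)*(q)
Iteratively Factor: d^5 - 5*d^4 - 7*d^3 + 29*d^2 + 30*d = (d - 5)*(d^4 - 7*d^2 - 6*d) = (d - 5)*(d + 1)*(d^3 - d^2 - 6*d) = (d - 5)*(d - 3)*(d + 1)*(d^2 + 2*d) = (d - 5)*(d - 3)*(d + 1)*(d + 2)*(d)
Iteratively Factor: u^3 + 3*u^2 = (u + 3)*(u^2) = u*(u + 3)*(u)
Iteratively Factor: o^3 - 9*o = (o - 3)*(o^2 + 3*o) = o*(o - 3)*(o + 3)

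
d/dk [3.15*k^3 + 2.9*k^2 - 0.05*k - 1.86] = 9.45*k^2 + 5.8*k - 0.05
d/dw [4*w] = 4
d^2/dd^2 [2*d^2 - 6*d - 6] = 4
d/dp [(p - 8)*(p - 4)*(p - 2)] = 3*p^2 - 28*p + 56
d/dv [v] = 1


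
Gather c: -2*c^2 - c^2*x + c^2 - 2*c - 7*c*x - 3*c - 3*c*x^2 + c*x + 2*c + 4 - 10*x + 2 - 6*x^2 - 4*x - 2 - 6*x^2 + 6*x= c^2*(-x - 1) + c*(-3*x^2 - 6*x - 3) - 12*x^2 - 8*x + 4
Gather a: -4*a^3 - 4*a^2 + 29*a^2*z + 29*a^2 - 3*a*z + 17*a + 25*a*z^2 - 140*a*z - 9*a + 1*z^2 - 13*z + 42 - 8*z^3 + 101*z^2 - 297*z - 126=-4*a^3 + a^2*(29*z + 25) + a*(25*z^2 - 143*z + 8) - 8*z^3 + 102*z^2 - 310*z - 84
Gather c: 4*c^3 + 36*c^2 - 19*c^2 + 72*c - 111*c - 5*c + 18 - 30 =4*c^3 + 17*c^2 - 44*c - 12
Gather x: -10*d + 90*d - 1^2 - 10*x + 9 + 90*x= 80*d + 80*x + 8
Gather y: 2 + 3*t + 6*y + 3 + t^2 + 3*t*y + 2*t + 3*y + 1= t^2 + 5*t + y*(3*t + 9) + 6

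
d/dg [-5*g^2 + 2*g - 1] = 2 - 10*g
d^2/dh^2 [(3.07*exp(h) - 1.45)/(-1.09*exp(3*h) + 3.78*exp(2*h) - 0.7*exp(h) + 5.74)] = (-14.589868*exp(6*h) + 53.451747*exp(5*h) - 100.212938*exp(4*h) - 172.738706*exp(3*h) + 469.800954*exp(2*h) - 137.46852*exp(h) - 95.323032)*exp(h)/(1.295029*exp(9*h) - 13.473054*exp(8*h) + 49.218078*exp(7*h) - 91.774074*exp(6*h) + 173.507628*exp(5*h) - 277.880568*exp(4*h) + 199.209892*exp(3*h) - 382.063584*exp(2*h) + 69.18996*exp(h) - 189.119224)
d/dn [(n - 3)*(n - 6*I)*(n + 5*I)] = 3*n^2 - 2*n*(3 + I) + 30 + 3*I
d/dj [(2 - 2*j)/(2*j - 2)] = 0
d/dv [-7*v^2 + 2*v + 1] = 2 - 14*v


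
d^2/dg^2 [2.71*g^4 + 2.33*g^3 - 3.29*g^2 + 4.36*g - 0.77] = 32.52*g^2 + 13.98*g - 6.58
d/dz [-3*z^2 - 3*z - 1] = -6*z - 3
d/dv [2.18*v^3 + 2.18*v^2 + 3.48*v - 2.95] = 6.54*v^2 + 4.36*v + 3.48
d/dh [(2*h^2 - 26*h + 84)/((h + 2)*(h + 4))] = 2*(19*h^2 - 68*h - 356)/(h^4 + 12*h^3 + 52*h^2 + 96*h + 64)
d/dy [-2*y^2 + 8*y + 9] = 8 - 4*y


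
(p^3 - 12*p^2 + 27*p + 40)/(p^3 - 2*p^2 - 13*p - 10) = (p - 8)/(p + 2)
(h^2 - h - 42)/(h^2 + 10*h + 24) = (h - 7)/(h + 4)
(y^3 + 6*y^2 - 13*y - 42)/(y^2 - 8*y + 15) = (y^2 + 9*y + 14)/(y - 5)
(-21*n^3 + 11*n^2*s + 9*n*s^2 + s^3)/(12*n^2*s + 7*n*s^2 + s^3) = (-7*n^2 + 6*n*s + s^2)/(s*(4*n + s))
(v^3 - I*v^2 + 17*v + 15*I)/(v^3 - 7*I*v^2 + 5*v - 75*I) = (v + I)/(v - 5*I)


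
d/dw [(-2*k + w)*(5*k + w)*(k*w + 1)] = -10*k^3 + 6*k^2*w + 3*k*w^2 + 3*k + 2*w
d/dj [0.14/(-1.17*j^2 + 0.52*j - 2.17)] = (0.3276*j - 0.0728)/(1.17*j^2 - 0.52*j + 2.17)^2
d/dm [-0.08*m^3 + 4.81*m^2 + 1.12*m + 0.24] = -0.24*m^2 + 9.62*m + 1.12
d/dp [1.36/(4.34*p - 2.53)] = -5.9024/(4.34*p - 2.53)^2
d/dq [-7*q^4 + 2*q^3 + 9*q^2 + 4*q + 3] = -28*q^3 + 6*q^2 + 18*q + 4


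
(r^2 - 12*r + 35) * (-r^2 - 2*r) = -r^4 + 10*r^3 - 11*r^2 - 70*r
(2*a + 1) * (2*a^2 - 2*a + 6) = 4*a^3 - 2*a^2 + 10*a + 6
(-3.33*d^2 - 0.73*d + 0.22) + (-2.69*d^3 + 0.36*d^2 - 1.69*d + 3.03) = -2.69*d^3 - 2.97*d^2 - 2.42*d + 3.25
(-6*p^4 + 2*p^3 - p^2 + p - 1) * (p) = -6*p^5 + 2*p^4 - p^3 + p^2 - p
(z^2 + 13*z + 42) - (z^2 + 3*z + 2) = 10*z + 40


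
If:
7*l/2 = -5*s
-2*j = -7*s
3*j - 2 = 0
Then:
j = 2/3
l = -40/147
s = 4/21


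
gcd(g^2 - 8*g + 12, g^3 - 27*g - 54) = g - 6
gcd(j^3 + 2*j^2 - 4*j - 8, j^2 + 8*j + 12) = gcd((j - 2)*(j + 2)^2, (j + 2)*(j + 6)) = j + 2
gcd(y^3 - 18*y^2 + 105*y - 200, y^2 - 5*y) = y - 5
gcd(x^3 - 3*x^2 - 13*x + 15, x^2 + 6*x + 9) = x + 3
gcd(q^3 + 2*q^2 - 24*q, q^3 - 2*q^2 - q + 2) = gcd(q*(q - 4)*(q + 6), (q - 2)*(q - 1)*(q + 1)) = 1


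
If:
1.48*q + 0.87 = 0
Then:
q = -0.59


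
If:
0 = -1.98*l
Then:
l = 0.00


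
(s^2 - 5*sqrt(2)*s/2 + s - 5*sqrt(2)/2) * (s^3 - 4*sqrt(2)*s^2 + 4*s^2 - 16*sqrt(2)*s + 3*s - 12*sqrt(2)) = s^5 - 13*sqrt(2)*s^4/2 + 5*s^4 - 65*sqrt(2)*s^3/2 + 27*s^3 - 91*sqrt(2)*s^2/2 + 103*s^2 - 39*sqrt(2)*s/2 + 140*s + 60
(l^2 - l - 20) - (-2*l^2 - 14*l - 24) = 3*l^2 + 13*l + 4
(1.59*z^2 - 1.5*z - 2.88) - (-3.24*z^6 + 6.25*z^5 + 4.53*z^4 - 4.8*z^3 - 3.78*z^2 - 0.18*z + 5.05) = 3.24*z^6 - 6.25*z^5 - 4.53*z^4 + 4.8*z^3 + 5.37*z^2 - 1.32*z - 7.93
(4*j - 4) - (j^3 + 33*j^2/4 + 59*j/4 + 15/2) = -j^3 - 33*j^2/4 - 43*j/4 - 23/2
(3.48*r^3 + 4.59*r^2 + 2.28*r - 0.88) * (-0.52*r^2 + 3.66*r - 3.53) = -1.8096*r^5 + 10.35*r^4 + 3.3294*r^3 - 7.4003*r^2 - 11.2692*r + 3.1064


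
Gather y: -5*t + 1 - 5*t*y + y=-5*t + y*(1 - 5*t) + 1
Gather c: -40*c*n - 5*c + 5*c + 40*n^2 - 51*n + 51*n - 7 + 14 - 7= -40*c*n + 40*n^2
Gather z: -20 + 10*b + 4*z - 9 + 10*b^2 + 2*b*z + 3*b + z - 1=10*b^2 + 13*b + z*(2*b + 5) - 30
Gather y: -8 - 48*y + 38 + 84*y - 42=36*y - 12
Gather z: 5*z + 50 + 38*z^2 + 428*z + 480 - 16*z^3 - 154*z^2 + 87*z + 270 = -16*z^3 - 116*z^2 + 520*z + 800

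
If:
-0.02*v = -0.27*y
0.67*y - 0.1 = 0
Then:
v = 2.01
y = 0.15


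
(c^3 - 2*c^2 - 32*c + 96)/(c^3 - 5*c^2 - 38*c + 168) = (c - 4)/(c - 7)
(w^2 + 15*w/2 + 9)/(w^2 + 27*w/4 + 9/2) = 2*(2*w + 3)/(4*w + 3)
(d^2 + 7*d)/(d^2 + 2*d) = (d + 7)/(d + 2)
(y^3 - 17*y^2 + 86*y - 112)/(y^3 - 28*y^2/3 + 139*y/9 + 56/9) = 9*(y^2 - 10*y + 16)/(9*y^2 - 21*y - 8)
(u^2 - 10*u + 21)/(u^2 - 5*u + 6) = (u - 7)/(u - 2)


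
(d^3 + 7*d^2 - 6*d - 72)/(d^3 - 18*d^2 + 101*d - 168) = (d^2 + 10*d + 24)/(d^2 - 15*d + 56)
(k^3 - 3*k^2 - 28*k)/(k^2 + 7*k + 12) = k*(k - 7)/(k + 3)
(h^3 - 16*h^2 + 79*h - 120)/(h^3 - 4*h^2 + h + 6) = (h^2 - 13*h + 40)/(h^2 - h - 2)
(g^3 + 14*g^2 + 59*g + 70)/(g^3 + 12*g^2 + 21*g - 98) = (g^2 + 7*g + 10)/(g^2 + 5*g - 14)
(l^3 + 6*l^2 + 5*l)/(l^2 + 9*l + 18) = l*(l^2 + 6*l + 5)/(l^2 + 9*l + 18)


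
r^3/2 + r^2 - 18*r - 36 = (r/2 + 1)*(r - 6)*(r + 6)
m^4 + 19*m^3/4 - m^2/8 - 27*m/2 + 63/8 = (m - 1)*(m - 3/4)*(m + 3)*(m + 7/2)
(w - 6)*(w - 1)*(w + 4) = w^3 - 3*w^2 - 22*w + 24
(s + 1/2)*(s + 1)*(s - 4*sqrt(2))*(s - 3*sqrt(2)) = s^4 - 7*sqrt(2)*s^3 + 3*s^3/2 - 21*sqrt(2)*s^2/2 + 49*s^2/2 - 7*sqrt(2)*s/2 + 36*s + 12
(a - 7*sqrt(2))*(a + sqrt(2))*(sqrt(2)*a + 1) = sqrt(2)*a^3 - 11*a^2 - 20*sqrt(2)*a - 14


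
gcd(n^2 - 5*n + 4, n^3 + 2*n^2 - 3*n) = n - 1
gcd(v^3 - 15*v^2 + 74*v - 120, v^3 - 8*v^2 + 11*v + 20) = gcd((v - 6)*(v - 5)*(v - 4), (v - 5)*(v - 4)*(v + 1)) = v^2 - 9*v + 20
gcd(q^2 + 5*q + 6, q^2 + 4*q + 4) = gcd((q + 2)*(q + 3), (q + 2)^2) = q + 2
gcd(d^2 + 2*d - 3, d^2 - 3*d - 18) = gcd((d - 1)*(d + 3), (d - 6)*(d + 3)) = d + 3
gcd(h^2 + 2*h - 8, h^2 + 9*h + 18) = 1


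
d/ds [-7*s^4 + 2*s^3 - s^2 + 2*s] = -28*s^3 + 6*s^2 - 2*s + 2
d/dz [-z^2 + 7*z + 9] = 7 - 2*z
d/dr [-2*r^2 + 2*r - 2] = 2 - 4*r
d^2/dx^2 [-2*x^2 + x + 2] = -4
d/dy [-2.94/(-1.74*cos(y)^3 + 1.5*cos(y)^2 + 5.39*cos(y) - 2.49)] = (15.3468*cos(y)^2 - 8.82*cos(y) - 15.8466)*sin(y)/(1.74*cos(y)^3 - 1.5*cos(y)^2 - 5.39*cos(y) + 2.49)^2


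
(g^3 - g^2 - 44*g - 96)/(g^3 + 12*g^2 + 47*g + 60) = (g - 8)/(g + 5)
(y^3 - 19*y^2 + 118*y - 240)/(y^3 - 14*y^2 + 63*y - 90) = (y - 8)/(y - 3)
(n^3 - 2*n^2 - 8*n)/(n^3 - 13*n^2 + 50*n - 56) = n*(n + 2)/(n^2 - 9*n + 14)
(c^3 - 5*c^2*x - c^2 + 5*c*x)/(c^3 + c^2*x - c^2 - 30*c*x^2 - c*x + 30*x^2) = c/(c + 6*x)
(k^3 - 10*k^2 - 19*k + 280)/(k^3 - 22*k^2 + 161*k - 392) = (k + 5)/(k - 7)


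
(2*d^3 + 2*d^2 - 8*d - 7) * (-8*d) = -16*d^4 - 16*d^3 + 64*d^2 + 56*d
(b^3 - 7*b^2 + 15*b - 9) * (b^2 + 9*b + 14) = b^5 + 2*b^4 - 34*b^3 + 28*b^2 + 129*b - 126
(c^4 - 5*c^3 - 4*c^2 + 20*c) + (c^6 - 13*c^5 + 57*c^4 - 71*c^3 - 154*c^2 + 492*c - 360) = c^6 - 13*c^5 + 58*c^4 - 76*c^3 - 158*c^2 + 512*c - 360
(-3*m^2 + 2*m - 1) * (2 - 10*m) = 30*m^3 - 26*m^2 + 14*m - 2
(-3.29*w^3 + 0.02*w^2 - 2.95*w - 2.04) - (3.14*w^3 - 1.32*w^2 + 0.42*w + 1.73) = -6.43*w^3 + 1.34*w^2 - 3.37*w - 3.77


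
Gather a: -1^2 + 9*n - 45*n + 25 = 24 - 36*n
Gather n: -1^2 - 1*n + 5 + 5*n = 4*n + 4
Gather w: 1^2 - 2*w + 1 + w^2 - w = w^2 - 3*w + 2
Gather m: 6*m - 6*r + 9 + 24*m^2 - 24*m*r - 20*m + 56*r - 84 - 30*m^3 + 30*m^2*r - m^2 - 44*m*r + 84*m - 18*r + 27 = -30*m^3 + m^2*(30*r + 23) + m*(70 - 68*r) + 32*r - 48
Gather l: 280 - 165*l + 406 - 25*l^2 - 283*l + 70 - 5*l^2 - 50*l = -30*l^2 - 498*l + 756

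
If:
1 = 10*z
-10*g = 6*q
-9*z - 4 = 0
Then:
No Solution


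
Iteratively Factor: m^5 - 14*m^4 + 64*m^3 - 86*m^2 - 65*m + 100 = (m - 5)*(m^4 - 9*m^3 + 19*m^2 + 9*m - 20) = (m - 5)*(m + 1)*(m^3 - 10*m^2 + 29*m - 20) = (m - 5)*(m - 1)*(m + 1)*(m^2 - 9*m + 20) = (m - 5)^2*(m - 1)*(m + 1)*(m - 4)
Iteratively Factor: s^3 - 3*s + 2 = (s - 1)*(s^2 + s - 2) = (s - 1)^2*(s + 2)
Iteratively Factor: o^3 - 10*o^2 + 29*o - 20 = (o - 4)*(o^2 - 6*o + 5) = (o - 4)*(o - 1)*(o - 5)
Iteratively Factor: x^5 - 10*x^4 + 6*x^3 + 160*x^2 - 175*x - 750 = (x - 5)*(x^4 - 5*x^3 - 19*x^2 + 65*x + 150) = (x - 5)*(x + 2)*(x^3 - 7*x^2 - 5*x + 75) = (x - 5)^2*(x + 2)*(x^2 - 2*x - 15) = (x - 5)^3*(x + 2)*(x + 3)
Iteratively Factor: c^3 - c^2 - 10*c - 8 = (c + 2)*(c^2 - 3*c - 4) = (c + 1)*(c + 2)*(c - 4)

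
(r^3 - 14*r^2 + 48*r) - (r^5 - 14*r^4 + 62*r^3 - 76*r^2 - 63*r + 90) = -r^5 + 14*r^4 - 61*r^3 + 62*r^2 + 111*r - 90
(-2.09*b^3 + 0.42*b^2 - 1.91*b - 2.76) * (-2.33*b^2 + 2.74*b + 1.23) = 4.8697*b^5 - 6.7052*b^4 + 3.0304*b^3 + 1.714*b^2 - 9.9117*b - 3.3948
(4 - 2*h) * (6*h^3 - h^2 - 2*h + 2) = -12*h^4 + 26*h^3 - 12*h + 8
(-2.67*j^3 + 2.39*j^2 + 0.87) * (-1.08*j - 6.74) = 2.8836*j^4 + 15.4146*j^3 - 16.1086*j^2 - 0.9396*j - 5.8638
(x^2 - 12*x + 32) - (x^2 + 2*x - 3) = 35 - 14*x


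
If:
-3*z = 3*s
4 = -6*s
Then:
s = -2/3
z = 2/3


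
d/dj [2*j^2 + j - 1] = 4*j + 1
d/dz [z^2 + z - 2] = 2*z + 1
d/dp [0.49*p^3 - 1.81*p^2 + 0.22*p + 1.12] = 1.47*p^2 - 3.62*p + 0.22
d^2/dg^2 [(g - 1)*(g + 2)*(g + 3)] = 6*g + 8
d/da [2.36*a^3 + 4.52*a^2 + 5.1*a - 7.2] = 7.08*a^2 + 9.04*a + 5.1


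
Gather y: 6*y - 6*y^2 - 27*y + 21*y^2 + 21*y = 15*y^2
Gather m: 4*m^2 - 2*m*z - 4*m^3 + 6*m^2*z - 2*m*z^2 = -4*m^3 + m^2*(6*z + 4) + m*(-2*z^2 - 2*z)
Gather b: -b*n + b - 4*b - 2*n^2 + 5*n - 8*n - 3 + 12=b*(-n - 3) - 2*n^2 - 3*n + 9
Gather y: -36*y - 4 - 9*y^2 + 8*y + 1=-9*y^2 - 28*y - 3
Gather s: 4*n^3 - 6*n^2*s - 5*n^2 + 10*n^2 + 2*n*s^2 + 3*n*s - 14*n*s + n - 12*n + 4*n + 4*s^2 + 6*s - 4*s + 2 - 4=4*n^3 + 5*n^2 - 7*n + s^2*(2*n + 4) + s*(-6*n^2 - 11*n + 2) - 2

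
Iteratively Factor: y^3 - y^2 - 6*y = (y - 3)*(y^2 + 2*y) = (y - 3)*(y + 2)*(y)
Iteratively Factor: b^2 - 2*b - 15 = (b - 5)*(b + 3)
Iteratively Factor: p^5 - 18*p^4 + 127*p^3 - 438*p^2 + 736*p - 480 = (p - 4)*(p^4 - 14*p^3 + 71*p^2 - 154*p + 120) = (p - 4)^2*(p^3 - 10*p^2 + 31*p - 30) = (p - 4)^2*(p - 3)*(p^2 - 7*p + 10) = (p - 5)*(p - 4)^2*(p - 3)*(p - 2)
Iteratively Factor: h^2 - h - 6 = (h - 3)*(h + 2)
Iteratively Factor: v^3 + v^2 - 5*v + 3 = (v - 1)*(v^2 + 2*v - 3) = (v - 1)^2*(v + 3)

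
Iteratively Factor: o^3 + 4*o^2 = (o)*(o^2 + 4*o) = o^2*(o + 4)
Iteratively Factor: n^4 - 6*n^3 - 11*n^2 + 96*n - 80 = (n - 5)*(n^3 - n^2 - 16*n + 16) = (n - 5)*(n - 1)*(n^2 - 16) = (n - 5)*(n - 1)*(n + 4)*(n - 4)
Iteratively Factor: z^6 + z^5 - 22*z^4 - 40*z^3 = (z)*(z^5 + z^4 - 22*z^3 - 40*z^2) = z*(z + 4)*(z^4 - 3*z^3 - 10*z^2) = z^2*(z + 4)*(z^3 - 3*z^2 - 10*z) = z^3*(z + 4)*(z^2 - 3*z - 10) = z^3*(z - 5)*(z + 4)*(z + 2)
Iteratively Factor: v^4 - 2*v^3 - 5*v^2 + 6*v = (v - 1)*(v^3 - v^2 - 6*v) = (v - 1)*(v + 2)*(v^2 - 3*v) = (v - 3)*(v - 1)*(v + 2)*(v)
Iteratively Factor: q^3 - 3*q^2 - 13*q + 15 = (q + 3)*(q^2 - 6*q + 5) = (q - 5)*(q + 3)*(q - 1)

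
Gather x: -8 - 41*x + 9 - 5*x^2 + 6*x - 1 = -5*x^2 - 35*x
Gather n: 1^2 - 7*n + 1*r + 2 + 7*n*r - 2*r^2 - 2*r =n*(7*r - 7) - 2*r^2 - r + 3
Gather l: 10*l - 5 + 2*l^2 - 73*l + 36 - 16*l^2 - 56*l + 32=-14*l^2 - 119*l + 63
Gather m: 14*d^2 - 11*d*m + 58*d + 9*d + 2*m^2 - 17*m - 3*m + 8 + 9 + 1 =14*d^2 + 67*d + 2*m^2 + m*(-11*d - 20) + 18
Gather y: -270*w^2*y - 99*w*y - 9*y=y*(-270*w^2 - 99*w - 9)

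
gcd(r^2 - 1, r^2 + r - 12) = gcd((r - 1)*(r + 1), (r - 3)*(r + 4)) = 1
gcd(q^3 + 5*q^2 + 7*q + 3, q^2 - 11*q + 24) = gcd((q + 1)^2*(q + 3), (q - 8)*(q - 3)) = 1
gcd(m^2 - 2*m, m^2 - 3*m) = m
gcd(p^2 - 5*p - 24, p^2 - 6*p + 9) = 1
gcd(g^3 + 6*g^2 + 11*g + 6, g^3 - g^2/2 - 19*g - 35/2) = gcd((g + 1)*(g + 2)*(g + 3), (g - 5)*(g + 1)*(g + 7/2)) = g + 1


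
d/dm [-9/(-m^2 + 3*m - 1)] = 9*(3 - 2*m)/(m^2 - 3*m + 1)^2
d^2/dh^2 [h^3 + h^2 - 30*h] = 6*h + 2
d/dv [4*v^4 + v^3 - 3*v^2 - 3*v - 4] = 16*v^3 + 3*v^2 - 6*v - 3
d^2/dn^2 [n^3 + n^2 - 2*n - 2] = 6*n + 2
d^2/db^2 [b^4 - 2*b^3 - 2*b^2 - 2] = 12*b^2 - 12*b - 4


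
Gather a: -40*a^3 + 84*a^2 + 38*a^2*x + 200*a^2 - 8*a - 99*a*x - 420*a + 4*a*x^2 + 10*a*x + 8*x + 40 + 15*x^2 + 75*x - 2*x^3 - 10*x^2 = -40*a^3 + a^2*(38*x + 284) + a*(4*x^2 - 89*x - 428) - 2*x^3 + 5*x^2 + 83*x + 40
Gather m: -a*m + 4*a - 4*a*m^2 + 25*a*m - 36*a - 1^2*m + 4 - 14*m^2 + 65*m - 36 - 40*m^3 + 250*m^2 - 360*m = -32*a - 40*m^3 + m^2*(236 - 4*a) + m*(24*a - 296) - 32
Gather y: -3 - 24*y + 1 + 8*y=-16*y - 2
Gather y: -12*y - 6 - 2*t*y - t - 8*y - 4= -t + y*(-2*t - 20) - 10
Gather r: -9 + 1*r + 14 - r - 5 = 0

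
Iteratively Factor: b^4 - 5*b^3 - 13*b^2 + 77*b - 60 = (b - 1)*(b^3 - 4*b^2 - 17*b + 60) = (b - 1)*(b + 4)*(b^2 - 8*b + 15) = (b - 5)*(b - 1)*(b + 4)*(b - 3)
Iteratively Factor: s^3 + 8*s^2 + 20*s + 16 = (s + 2)*(s^2 + 6*s + 8) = (s + 2)^2*(s + 4)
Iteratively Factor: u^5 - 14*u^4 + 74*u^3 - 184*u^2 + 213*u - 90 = (u - 3)*(u^4 - 11*u^3 + 41*u^2 - 61*u + 30) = (u - 5)*(u - 3)*(u^3 - 6*u^2 + 11*u - 6) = (u - 5)*(u - 3)*(u - 2)*(u^2 - 4*u + 3) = (u - 5)*(u - 3)*(u - 2)*(u - 1)*(u - 3)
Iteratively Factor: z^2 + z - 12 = (z + 4)*(z - 3)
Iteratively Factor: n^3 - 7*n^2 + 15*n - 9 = (n - 3)*(n^2 - 4*n + 3) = (n - 3)^2*(n - 1)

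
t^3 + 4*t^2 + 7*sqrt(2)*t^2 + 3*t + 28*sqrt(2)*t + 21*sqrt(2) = (t + 1)*(t + 3)*(t + 7*sqrt(2))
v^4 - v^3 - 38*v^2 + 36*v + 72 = (v - 6)*(v - 2)*(v + 1)*(v + 6)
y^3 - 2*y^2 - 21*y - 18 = (y - 6)*(y + 1)*(y + 3)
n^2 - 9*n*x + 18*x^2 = (n - 6*x)*(n - 3*x)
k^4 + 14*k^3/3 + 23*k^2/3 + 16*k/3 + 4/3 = (k + 2/3)*(k + 1)^2*(k + 2)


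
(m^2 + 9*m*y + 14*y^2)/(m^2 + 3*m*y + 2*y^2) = (m + 7*y)/(m + y)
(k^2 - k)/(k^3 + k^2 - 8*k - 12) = k*(k - 1)/(k^3 + k^2 - 8*k - 12)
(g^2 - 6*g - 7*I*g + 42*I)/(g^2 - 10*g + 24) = (g - 7*I)/(g - 4)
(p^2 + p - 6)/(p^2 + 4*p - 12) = (p + 3)/(p + 6)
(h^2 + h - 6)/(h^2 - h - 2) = (h + 3)/(h + 1)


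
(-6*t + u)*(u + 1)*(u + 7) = -6*t*u^2 - 48*t*u - 42*t + u^3 + 8*u^2 + 7*u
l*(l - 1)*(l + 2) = l^3 + l^2 - 2*l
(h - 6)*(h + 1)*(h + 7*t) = h^3 + 7*h^2*t - 5*h^2 - 35*h*t - 6*h - 42*t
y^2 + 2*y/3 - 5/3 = (y - 1)*(y + 5/3)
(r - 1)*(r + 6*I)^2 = r^3 - r^2 + 12*I*r^2 - 36*r - 12*I*r + 36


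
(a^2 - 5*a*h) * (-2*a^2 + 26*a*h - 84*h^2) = -2*a^4 + 36*a^3*h - 214*a^2*h^2 + 420*a*h^3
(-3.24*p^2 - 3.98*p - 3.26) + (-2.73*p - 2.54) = -3.24*p^2 - 6.71*p - 5.8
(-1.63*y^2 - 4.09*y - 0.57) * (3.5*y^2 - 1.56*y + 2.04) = -5.705*y^4 - 11.7722*y^3 + 1.0602*y^2 - 7.4544*y - 1.1628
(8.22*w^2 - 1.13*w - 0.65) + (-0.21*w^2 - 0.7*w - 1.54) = 8.01*w^2 - 1.83*w - 2.19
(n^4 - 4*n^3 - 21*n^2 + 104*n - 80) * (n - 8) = n^5 - 12*n^4 + 11*n^3 + 272*n^2 - 912*n + 640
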